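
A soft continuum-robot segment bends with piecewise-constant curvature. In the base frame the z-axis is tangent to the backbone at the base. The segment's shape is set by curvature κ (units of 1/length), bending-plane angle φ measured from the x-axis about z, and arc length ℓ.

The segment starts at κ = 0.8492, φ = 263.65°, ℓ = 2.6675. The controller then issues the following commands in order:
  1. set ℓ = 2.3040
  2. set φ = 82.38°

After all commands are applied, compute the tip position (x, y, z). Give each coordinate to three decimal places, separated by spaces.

0.215 1.606 1.091

initial: κ=0.8492, φ=263.65°, ℓ=2.6675
cmd 1: set ℓ=2.3040 → (κ,φ,ℓ)=(0.8492,263.65°,2.3040) → tip=(-0.1792,-1.6107,1.0910)
cmd 2: set φ=82.38° → (κ,φ,ℓ)=(0.8492,82.38°,2.3040) → tip=(0.2149,1.6063,1.0910)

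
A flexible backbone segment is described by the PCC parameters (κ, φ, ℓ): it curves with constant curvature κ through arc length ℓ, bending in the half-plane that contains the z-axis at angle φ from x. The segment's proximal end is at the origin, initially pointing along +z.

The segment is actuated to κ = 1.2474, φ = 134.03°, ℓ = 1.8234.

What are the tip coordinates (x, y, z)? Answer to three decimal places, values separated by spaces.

θ = κ·ℓ = 1.2474 × 1.8234 = 2.27451 rad
ρ = (1 − cos θ)/κ = (1 − -0.64705)/1.2474 = 1.32039
z = sin θ / κ = 0.76245/1.2474 = 0.61123
x = ρ cos φ = 1.32039 × cos(134.03°) = -0.91772
y = ρ sin φ = 1.32039 × sin(134.03°) = 0.94933

-0.918 0.949 0.611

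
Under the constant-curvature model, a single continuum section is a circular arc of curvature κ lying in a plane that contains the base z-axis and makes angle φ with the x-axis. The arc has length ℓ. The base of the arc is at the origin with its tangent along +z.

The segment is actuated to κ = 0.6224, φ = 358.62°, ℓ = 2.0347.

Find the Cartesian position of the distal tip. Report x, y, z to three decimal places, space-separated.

θ = κ·ℓ = 0.6224 × 2.0347 = 1.26640 rad
ρ = (1 − cos θ)/κ = (1 − 0.29972)/0.6224 = 1.12513
z = sin θ / κ = 0.95403/0.6224 = 1.53282
x = ρ cos φ = 1.12513 × cos(358.62°) = 1.12480
y = ρ sin φ = 1.12513 × sin(358.62°) = -0.02710

1.125 -0.027 1.533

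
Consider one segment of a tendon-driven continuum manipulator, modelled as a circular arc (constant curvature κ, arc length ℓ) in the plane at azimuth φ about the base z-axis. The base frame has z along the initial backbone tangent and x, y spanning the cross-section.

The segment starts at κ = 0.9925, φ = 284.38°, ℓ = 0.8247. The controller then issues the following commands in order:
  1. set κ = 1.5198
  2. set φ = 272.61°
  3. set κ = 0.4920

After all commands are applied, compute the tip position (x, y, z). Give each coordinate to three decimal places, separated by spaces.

0.008 -0.165 0.802

initial: κ=0.9925, φ=284.38°, ℓ=0.8247
cmd 1: set κ=1.5198 → (κ,φ,ℓ)=(1.5198,284.38°,0.8247) → tip=(0.1124,-0.4384,0.6251)
cmd 2: set φ=272.61° → (κ,φ,ℓ)=(1.5198,272.61°,0.8247) → tip=(0.0206,-0.4521,0.6251)
cmd 3: set κ=0.4920 → (κ,φ,ℓ)=(0.4920,272.61°,0.8247) → tip=(0.0075,-0.1649,0.8023)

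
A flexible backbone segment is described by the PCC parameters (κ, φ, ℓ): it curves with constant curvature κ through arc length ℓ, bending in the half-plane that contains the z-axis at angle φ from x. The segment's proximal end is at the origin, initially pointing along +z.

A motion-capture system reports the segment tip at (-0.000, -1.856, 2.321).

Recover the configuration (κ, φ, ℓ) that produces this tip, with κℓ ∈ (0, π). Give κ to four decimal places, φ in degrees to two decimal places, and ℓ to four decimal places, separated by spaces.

ρ = √(x²+y²) = √(-0.000² + -1.856²) = 1.85600
φ = atan2(y, x) mod 360° = atan2(-1.856, -0.000) = 270.0000°
|p|² = ρ² + z² = 1.85600² + 2.321² = 8.83178
κ = 2ρ / |p|² = 2×1.85600 / 8.83178 = 0.42030
θ = 2·atan2(ρ, z) = 2·atan2(1.85600, 2.321) = 1.34906 rad
ℓ = θ/κ = 1.34906/0.42030 = 3.20975

0.4203 270.00 3.2098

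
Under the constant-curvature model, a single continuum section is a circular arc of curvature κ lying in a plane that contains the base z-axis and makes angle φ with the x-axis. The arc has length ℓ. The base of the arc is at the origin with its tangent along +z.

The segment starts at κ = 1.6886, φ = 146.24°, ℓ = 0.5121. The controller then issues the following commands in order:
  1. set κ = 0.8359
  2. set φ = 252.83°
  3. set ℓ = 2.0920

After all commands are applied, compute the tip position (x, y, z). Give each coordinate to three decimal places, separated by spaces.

initial: κ=1.6886, φ=146.24°, ℓ=0.5121
cmd 1: set κ=0.8359 → (κ,φ,ℓ)=(0.8359,146.24°,0.5121) → tip=(-0.0897,0.0600,0.4966)
cmd 2: set φ=252.83° → (κ,φ,ℓ)=(0.8359,252.83°,0.5121) → tip=(-0.0319,-0.1031,0.4966)
cmd 3: set ℓ=2.0920 → (κ,φ,ℓ)=(0.8359,252.83°,2.0920) → tip=(-0.4157,-1.3453,1.1774)

-0.416 -1.345 1.177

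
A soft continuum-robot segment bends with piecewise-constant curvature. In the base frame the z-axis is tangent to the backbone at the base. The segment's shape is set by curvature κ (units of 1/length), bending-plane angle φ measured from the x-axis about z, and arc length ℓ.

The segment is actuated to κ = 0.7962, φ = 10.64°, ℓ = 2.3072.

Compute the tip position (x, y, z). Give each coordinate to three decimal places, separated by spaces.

θ = κ·ℓ = 0.7962 × 2.3072 = 1.83699 rad
ρ = (1 − cos θ)/κ = (1 − -0.26306)/0.7962 = 1.58636
z = sin θ / κ = 0.96478/0.7962 = 1.21173
x = ρ cos φ = 1.58636 × cos(10.64°) = 1.55909
y = ρ sin φ = 1.58636 × sin(10.64°) = 0.29290

1.559 0.293 1.212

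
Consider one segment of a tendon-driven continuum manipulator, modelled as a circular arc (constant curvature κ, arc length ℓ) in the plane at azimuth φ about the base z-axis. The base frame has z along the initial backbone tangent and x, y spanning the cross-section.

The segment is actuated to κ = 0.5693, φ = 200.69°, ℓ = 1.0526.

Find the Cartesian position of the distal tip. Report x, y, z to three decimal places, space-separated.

θ = κ·ℓ = 0.5693 × 1.0526 = 0.59925 rad
ρ = (1 − cos θ)/κ = (1 − 0.82576)/0.5693 = 0.30606
z = sin θ / κ = 0.56402/0.5693 = 0.99072
x = ρ cos φ = 0.30606 × cos(200.69°) = -0.28632
y = ρ sin φ = 0.30606 × sin(200.69°) = -0.10813

-0.286 -0.108 0.991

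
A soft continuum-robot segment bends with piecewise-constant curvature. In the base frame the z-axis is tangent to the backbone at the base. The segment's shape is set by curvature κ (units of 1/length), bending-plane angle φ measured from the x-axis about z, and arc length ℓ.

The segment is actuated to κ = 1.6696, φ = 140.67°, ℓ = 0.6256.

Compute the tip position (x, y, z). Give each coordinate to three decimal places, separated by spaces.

θ = κ·ℓ = 1.6696 × 0.6256 = 1.04450 rad
ρ = (1 − cos θ)/κ = (1 − 0.50233)/1.6696 = 0.29808
z = sin θ / κ = 0.86467/1.6696 = 0.51789
x = ρ cos φ = 0.29808 × cos(140.67°) = -0.23056
y = ρ sin φ = 0.29808 × sin(140.67°) = 0.18892

-0.231 0.189 0.518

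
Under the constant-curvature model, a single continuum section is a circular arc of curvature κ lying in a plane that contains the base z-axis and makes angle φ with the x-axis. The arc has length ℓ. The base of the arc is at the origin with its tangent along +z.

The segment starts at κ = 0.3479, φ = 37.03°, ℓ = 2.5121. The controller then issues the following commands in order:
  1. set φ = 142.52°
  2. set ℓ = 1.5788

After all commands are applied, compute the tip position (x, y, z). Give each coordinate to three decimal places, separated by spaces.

-0.336 0.257 1.501

initial: κ=0.3479, φ=37.03°, ℓ=2.5121
cmd 1: set φ=142.52° → (κ,φ,ℓ)=(0.3479,142.52°,2.5121) → tip=(-0.8171,0.6265,2.2043)
cmd 2: set ℓ=1.5788 → (κ,φ,ℓ)=(0.3479,142.52°,1.5788) → tip=(-0.3355,0.2573,1.5006)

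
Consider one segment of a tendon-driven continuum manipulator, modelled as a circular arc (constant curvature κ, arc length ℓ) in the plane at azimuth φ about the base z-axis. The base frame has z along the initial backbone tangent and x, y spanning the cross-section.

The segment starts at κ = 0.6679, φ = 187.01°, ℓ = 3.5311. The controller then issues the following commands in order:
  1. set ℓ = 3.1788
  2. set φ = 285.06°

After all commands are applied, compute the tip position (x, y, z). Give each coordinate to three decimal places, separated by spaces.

initial: κ=0.6679, φ=187.01°, ℓ=3.5311
cmd 1: set ℓ=3.1788 → (κ,φ,ℓ)=(0.6679,187.01°,3.1788) → tip=(-2.2657,-0.2786,1.2746)
cmd 2: set φ=285.06° → (κ,φ,ℓ)=(0.6679,285.06°,3.1788) → tip=(0.5931,-2.2044,1.2746)

0.593 -2.204 1.275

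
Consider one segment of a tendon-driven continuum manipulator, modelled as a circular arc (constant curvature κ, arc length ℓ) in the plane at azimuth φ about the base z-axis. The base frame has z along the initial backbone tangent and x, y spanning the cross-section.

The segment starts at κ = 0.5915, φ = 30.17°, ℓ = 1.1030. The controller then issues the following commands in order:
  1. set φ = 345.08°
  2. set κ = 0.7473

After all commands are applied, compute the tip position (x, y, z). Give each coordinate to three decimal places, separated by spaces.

0.415 -0.111 0.982

initial: κ=0.5915, φ=30.17°, ℓ=1.1030
cmd 1: set φ=345.08° → (κ,φ,ℓ)=(0.5915,345.08°,1.1030) → tip=(0.3355,-0.0894,1.0264)
cmd 2: set κ=0.7473 → (κ,φ,ℓ)=(0.7473,345.08°,1.1030) → tip=(0.4149,-0.1106,0.9823)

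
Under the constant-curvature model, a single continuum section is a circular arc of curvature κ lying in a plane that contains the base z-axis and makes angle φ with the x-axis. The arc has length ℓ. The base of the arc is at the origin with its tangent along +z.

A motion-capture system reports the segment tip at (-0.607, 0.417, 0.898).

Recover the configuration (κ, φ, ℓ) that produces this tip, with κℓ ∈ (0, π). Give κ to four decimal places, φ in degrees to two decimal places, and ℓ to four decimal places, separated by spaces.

ρ = √(x²+y²) = √(-0.607² + 0.417²) = 0.73644
φ = atan2(y, x) mod 360° = atan2(0.417, -0.607) = 145.5115°
|p|² = ρ² + z² = 0.73644² + 0.898² = 1.34874
κ = 2ρ / |p|² = 2×0.73644 / 1.34874 = 1.09203
θ = 2·atan2(ρ, z) = 2·atan2(0.73644, 0.898) = 1.37374 rad
ℓ = θ/κ = 1.37374/1.09203 = 1.25796

1.0920 145.51 1.2580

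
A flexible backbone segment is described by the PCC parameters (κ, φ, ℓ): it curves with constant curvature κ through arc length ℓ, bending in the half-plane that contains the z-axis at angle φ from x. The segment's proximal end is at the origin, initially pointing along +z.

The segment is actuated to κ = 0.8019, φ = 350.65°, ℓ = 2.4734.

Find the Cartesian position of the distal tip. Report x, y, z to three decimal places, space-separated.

1.724 -0.284 1.142

θ = κ·ℓ = 0.8019 × 2.4734 = 1.98342 rad
ρ = (1 − cos θ)/κ = (1 − -0.40101)/0.8019 = 1.74712
z = sin θ / κ = 0.91607/0.8019 = 1.14238
x = ρ cos φ = 1.74712 × cos(350.65°) = 1.72391
y = ρ sin φ = 1.74712 × sin(350.65°) = -0.28385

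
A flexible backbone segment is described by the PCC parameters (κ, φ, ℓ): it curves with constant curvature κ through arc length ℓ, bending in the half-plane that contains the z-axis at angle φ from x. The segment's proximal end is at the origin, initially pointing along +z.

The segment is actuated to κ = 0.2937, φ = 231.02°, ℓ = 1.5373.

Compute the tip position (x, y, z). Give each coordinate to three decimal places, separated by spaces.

θ = κ·ℓ = 0.2937 × 1.5373 = 0.45151 rad
ρ = (1 − cos θ)/κ = (1 − 0.89979)/0.2937 = 0.34119
z = sin θ / κ = 0.43632/0.2937 = 1.48560
x = ρ cos φ = 0.34119 × cos(231.02°) = -0.21463
y = ρ sin φ = 0.34119 × sin(231.02°) = -0.26523

-0.215 -0.265 1.486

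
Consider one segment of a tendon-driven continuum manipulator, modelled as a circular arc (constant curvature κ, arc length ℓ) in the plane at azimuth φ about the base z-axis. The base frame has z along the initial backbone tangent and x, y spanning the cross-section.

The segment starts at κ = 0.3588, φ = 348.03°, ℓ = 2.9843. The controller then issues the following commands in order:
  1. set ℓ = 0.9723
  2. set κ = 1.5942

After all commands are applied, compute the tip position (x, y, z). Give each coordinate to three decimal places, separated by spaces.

initial: κ=0.3588, φ=348.03°, ℓ=2.9843
cmd 1: set ℓ=0.9723 → (κ,φ,ℓ)=(0.3588,348.03°,0.9723) → tip=(0.1642,-0.0348,0.9527)
cmd 2: set κ=1.5942 → (κ,φ,ℓ)=(1.5942,348.03°,0.9723) → tip=(0.6009,-0.1274,0.6271)

0.601 -0.127 0.627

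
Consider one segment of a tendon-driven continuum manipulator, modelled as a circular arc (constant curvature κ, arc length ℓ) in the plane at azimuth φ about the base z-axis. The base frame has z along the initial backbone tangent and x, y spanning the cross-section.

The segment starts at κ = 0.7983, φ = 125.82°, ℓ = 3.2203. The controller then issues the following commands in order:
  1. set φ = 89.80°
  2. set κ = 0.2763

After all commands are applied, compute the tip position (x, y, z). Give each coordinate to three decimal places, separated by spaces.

initial: κ=0.7983, φ=125.82°, ℓ=3.2203
cmd 1: set φ=89.80° → (κ,φ,ℓ)=(0.7983,89.80°,3.2203) → tip=(0.0081,2.3067,0.6768)
cmd 2: set κ=0.2763 → (κ,φ,ℓ)=(0.2763,89.80°,3.2203) → tip=(0.0047,1.3406,2.8119)

0.005 1.341 2.812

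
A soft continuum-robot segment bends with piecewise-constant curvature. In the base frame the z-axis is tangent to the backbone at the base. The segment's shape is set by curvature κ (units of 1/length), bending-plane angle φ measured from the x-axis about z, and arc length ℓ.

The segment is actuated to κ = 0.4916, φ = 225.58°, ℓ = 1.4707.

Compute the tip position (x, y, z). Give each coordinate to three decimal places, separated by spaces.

-0.356 -0.363 1.346

θ = κ·ℓ = 0.4916 × 1.4707 = 0.72300 rad
ρ = (1 − cos θ)/κ = (1 − 0.74983)/0.4916 = 0.50890
z = sin θ / κ = 0.66163/0.4916 = 1.34588
x = ρ cos φ = 0.50890 × cos(225.58°) = -0.35618
y = ρ sin φ = 0.50890 × sin(225.58°) = -0.36347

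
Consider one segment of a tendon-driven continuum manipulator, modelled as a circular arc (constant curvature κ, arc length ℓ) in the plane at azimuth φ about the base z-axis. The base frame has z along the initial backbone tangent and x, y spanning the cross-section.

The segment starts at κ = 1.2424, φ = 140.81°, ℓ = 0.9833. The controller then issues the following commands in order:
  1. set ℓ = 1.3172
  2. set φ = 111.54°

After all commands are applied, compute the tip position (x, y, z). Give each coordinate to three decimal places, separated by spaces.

-0.315 0.798 0.803

initial: κ=1.2424, φ=140.81°, ℓ=0.9833
cmd 1: set ℓ=1.3172 → (κ,φ,ℓ)=(1.2424,140.81°,1.3172) → tip=(-0.6648,0.5420,0.8032)
cmd 2: set φ=111.54° → (κ,φ,ℓ)=(1.2424,111.54°,1.3172) → tip=(-0.3149,0.7978,0.8032)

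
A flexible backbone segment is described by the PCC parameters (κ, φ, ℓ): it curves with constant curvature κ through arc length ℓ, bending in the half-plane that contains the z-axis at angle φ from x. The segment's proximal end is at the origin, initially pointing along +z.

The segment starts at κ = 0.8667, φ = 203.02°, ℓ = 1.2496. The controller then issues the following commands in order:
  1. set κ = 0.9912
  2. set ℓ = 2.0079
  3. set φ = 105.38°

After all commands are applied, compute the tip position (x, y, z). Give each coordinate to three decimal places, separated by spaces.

-0.377 1.369 0.921

initial: κ=0.8667, φ=203.02°, ℓ=1.2496
cmd 1: set κ=0.9912 → (κ,φ,ℓ)=(0.9912,203.02°,1.2496) → tip=(-0.6257,-0.2659,0.9537)
cmd 2: set ℓ=2.0079 → (κ,φ,ℓ)=(0.9912,203.02°,2.0079) → tip=(-1.3067,-0.5552,0.9214)
cmd 3: set φ=105.38° → (κ,φ,ℓ)=(0.9912,105.38°,2.0079) → tip=(-0.3765,1.3689,0.9214)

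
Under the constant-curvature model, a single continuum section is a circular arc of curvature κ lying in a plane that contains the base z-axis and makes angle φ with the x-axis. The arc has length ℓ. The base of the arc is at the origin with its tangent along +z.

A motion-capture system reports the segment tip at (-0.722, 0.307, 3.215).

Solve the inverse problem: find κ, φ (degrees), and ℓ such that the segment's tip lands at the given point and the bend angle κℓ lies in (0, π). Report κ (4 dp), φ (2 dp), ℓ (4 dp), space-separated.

ρ = √(x²+y²) = √(-0.722² + 0.307²) = 0.78456
φ = atan2(y, x) mod 360° = atan2(0.307, -0.722) = 156.9644°
|p|² = ρ² + z² = 0.78456² + 3.215² = 10.95176
κ = 2ρ / |p|² = 2×0.78456 / 10.95176 = 0.14328
θ = 2·atan2(ρ, z) = 2·atan2(0.78456, 3.215) = 0.47871 rad
ℓ = θ/κ = 0.47871/0.14328 = 3.34116

0.1433 156.96 3.3412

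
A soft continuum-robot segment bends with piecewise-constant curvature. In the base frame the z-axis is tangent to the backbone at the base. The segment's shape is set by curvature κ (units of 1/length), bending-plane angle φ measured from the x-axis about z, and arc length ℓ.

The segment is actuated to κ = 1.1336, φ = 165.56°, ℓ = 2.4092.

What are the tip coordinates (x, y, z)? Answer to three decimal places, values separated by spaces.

-1.638 0.422 0.352

θ = κ·ℓ = 1.1336 × 2.4092 = 2.73107 rad
ρ = (1 − cos θ)/κ = (1 − -0.91691)/1.1336 = 1.69100
z = sin θ / κ = 0.39909/1.1336 = 0.35205
x = ρ cos φ = 1.69100 × cos(165.56°) = -1.63758
y = ρ sin φ = 1.69100 × sin(165.56°) = 0.42168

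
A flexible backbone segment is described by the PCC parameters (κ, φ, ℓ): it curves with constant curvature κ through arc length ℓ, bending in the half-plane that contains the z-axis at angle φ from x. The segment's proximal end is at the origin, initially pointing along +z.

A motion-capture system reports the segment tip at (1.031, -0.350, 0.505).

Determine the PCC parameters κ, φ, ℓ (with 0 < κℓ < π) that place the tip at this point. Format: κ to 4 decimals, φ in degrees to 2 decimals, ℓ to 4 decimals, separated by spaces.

ρ = √(x²+y²) = √(1.031² + -0.350²) = 1.08879
φ = atan2(y, x) mod 360° = atan2(-0.350, 1.031) = 341.2489°
|p|² = ρ² + z² = 1.08879² + 0.505² = 1.44049
κ = 2ρ / |p|² = 2×1.08879 / 1.44049 = 1.51170
θ = 2·atan2(ρ, z) = 2·atan2(1.08879, 0.505) = 2.27302 rad
ℓ = θ/κ = 2.27302/1.51170 = 1.50362

1.5117 341.25 1.5036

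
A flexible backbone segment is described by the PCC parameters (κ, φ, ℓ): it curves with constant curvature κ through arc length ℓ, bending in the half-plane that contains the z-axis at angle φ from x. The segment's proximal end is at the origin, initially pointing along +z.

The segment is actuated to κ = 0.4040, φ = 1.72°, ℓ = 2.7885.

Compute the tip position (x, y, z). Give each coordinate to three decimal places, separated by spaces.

1.411 0.042 2.235

θ = κ·ℓ = 0.4040 × 2.7885 = 1.12655 rad
ρ = (1 − cos θ)/κ = (1 − 0.42977)/0.4040 = 1.41145
z = sin θ / κ = 0.90294/0.4040 = 2.23499
x = ρ cos φ = 1.41145 × cos(1.72°) = 1.41081
y = ρ sin φ = 1.41145 × sin(1.72°) = 0.04236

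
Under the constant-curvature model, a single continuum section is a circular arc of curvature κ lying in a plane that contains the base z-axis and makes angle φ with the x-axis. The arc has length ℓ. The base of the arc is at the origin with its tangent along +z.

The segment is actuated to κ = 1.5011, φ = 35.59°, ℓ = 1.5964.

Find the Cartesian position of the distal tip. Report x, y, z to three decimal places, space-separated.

θ = κ·ℓ = 1.5011 × 1.5964 = 2.39636 rad
ρ = (1 − cos θ)/κ = (1 − -0.73493)/1.5011 = 1.15577
z = sin θ / κ = 0.67815/1.5011 = 0.45177
x = ρ cos φ = 1.15577 × cos(35.59°) = 0.93988
y = ρ sin φ = 1.15577 × sin(35.59°) = 0.67264

0.940 0.673 0.452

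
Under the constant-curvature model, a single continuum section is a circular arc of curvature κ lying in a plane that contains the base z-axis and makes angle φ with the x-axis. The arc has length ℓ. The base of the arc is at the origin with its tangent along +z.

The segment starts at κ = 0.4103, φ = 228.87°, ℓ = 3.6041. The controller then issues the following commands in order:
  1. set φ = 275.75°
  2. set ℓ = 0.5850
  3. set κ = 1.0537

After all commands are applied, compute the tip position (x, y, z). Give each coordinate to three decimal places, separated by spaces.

initial: κ=0.4103, φ=228.87°, ℓ=3.6041
cmd 1: set φ=275.75° → (κ,φ,ℓ)=(0.4103,275.75°,3.6041) → tip=(0.2217,-2.2021,2.4269)
cmd 2: set ℓ=0.5850 → (κ,φ,ℓ)=(0.4103,275.75°,0.5850) → tip=(0.0070,-0.0695,0.5794)
cmd 3: set κ=1.0537 → (κ,φ,ℓ)=(1.0537,275.75°,0.5850) → tip=(0.0175,-0.1738,0.5487)

0.017 -0.174 0.549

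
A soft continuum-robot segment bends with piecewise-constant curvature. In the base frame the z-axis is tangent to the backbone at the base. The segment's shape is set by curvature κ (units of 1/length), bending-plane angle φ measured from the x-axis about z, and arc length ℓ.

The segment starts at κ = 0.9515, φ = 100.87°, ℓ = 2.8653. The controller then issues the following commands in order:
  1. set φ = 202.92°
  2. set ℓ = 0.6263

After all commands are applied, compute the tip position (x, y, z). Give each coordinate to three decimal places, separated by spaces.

-0.167 -0.071 0.590

initial: κ=0.9515, φ=100.87°, ℓ=2.8653
cmd 1: set φ=202.92° → (κ,φ,ℓ)=(0.9515,202.92°,2.8653) → tip=(-1.8537,-0.7838,0.4240)
cmd 2: set ℓ=0.6263 → (κ,φ,ℓ)=(0.9515,202.92°,0.6263) → tip=(-0.1669,-0.0706,0.5899)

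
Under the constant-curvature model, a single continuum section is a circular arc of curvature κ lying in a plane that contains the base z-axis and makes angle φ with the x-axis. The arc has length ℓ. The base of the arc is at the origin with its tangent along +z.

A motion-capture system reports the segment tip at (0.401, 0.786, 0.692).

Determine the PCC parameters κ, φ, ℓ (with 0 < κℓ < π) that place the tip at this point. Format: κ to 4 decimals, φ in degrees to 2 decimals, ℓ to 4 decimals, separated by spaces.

ρ = √(x²+y²) = √(0.401² + 0.786²) = 0.88238
φ = atan2(y, x) mod 360° = atan2(0.786, 0.401) = 62.9703°
|p|² = ρ² + z² = 0.88238² + 0.692² = 1.25746
κ = 2ρ / |p|² = 2×0.88238 / 1.25746 = 1.40343
θ = 2·atan2(ρ, z) = 2·atan2(0.88238, 0.692) = 1.81148 rad
ℓ = θ/κ = 1.81148/1.40343 = 1.29075

1.4034 62.97 1.2907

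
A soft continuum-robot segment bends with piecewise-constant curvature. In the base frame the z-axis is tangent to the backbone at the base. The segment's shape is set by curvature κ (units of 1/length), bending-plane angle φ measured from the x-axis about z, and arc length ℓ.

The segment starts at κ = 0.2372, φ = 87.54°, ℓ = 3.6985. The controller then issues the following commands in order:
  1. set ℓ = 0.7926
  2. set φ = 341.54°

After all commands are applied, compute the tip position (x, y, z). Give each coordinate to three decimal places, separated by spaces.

initial: κ=0.2372, φ=87.54°, ℓ=3.6985
cmd 1: set ℓ=0.7926 → (κ,φ,ℓ)=(0.2372,87.54°,0.7926) → tip=(0.0032,0.0742,0.7879)
cmd 2: set φ=341.54° → (κ,φ,ℓ)=(0.2372,341.54°,0.7926) → tip=(0.0705,-0.0235,0.7879)

0.070 -0.024 0.788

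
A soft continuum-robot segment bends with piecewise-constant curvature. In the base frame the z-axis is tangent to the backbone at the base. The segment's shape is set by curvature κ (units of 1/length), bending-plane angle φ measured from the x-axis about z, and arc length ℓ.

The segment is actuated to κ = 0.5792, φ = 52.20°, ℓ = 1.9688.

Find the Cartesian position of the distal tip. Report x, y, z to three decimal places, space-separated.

0.617 0.795 1.569

θ = κ·ℓ = 0.5792 × 1.9688 = 1.14033 rad
ρ = (1 − cos θ)/κ = (1 − 0.41730)/0.5792 = 1.00605
z = sin θ / κ = 0.90877/0.5792 = 1.56901
x = ρ cos φ = 1.00605 × cos(52.20°) = 0.61662
y = ρ sin φ = 1.00605 × sin(52.20°) = 0.79494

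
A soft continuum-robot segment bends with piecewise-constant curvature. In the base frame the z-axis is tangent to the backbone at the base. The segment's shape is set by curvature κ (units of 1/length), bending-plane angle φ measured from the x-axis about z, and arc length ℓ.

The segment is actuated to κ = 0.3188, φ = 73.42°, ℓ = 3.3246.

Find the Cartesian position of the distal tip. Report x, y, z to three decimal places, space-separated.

θ = κ·ℓ = 0.3188 × 3.3246 = 1.05988 rad
ρ = (1 − cos θ)/κ = (1 − 0.48897)/0.3188 = 1.60297
z = sin θ / κ = 0.87230/0.3188 = 2.73619
x = ρ cos φ = 1.60297 × cos(73.42°) = 0.45741
y = ρ sin φ = 1.60297 × sin(73.42°) = 1.53632

0.457 1.536 2.736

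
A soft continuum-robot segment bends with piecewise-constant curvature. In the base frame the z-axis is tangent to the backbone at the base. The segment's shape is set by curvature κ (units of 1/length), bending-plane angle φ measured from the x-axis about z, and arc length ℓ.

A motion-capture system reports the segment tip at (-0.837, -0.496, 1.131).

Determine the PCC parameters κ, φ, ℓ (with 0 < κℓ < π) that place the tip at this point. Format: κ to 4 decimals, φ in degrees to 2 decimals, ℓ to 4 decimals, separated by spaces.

0.8742 210.65 1.6252

ρ = √(x²+y²) = √(-0.837² + -0.496²) = 0.97293
φ = atan2(y, x) mod 360° = atan2(-0.496, -0.837) = 210.6507°
|p|² = ρ² + z² = 0.97293² + 1.131² = 2.22575
κ = 2ρ / |p|² = 2×0.97293 / 2.22575 = 0.87425
θ = 2·atan2(ρ, z) = 2·atan2(0.97293, 1.131) = 1.42081 rad
ℓ = θ/κ = 1.42081/0.87425 = 1.62518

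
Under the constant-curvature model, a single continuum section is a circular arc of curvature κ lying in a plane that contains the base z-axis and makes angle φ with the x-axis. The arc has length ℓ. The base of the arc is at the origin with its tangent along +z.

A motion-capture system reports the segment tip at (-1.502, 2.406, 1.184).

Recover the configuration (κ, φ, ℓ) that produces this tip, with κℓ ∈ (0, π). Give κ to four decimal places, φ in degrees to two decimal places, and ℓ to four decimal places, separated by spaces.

ρ = √(x²+y²) = √(-1.502² + 2.406²) = 2.83634
φ = atan2(y, x) mod 360° = atan2(2.406, -1.502) = 121.9754°
|p|² = ρ² + z² = 2.83634² + 1.184² = 9.44670
κ = 2ρ / |p|² = 2×2.83634 / 9.44670 = 0.60049
θ = 2·atan2(ρ, z) = 2·atan2(2.83634, 1.184) = 2.35069 rad
ℓ = θ/κ = 2.35069/0.60049 = 3.91460

0.6005 121.98 3.9146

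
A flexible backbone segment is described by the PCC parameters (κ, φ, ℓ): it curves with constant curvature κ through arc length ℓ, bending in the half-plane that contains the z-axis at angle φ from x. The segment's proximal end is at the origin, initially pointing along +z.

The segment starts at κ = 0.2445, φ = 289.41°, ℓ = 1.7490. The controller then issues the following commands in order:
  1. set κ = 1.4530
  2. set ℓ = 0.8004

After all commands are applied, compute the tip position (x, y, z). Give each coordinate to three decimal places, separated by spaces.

initial: κ=0.2445, φ=289.41°, ℓ=1.7490
cmd 1: set κ=1.4530 → (κ,φ,ℓ)=(1.4530,289.41°,1.7490) → tip=(0.4174,-1.1847,0.3888)
cmd 2: set ℓ=0.8004 → (κ,φ,ℓ)=(1.4530,289.41°,0.8004) → tip=(0.1380,-0.3917,0.6318)

0.138 -0.392 0.632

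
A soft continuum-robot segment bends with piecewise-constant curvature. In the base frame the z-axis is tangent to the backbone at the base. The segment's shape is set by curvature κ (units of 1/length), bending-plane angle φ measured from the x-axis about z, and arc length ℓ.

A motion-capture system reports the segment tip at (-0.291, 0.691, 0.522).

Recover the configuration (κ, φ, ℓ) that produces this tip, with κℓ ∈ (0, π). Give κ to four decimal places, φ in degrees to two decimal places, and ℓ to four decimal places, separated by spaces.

1.7966 112.84 1.0716

ρ = √(x²+y²) = √(-0.291² + 0.691²) = 0.74977
φ = atan2(y, x) mod 360° = atan2(0.691, -0.291) = 112.8374°
|p|² = ρ² + z² = 0.74977² + 0.522² = 0.83465
κ = 2ρ / |p|² = 2×0.74977 / 0.83465 = 1.79663
θ = 2·atan2(ρ, z) = 2·atan2(0.74977, 0.522) = 1.92524 rad
ℓ = θ/κ = 1.92524/1.79663 = 1.07158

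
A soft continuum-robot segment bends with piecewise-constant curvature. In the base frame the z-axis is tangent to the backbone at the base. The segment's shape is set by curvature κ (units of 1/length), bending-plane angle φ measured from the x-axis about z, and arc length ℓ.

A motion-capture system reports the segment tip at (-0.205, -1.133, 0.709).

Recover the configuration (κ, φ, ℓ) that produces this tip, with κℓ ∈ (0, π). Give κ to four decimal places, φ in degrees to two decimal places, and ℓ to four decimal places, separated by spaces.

ρ = √(x²+y²) = √(-0.205² + -1.133²) = 1.15140
φ = atan2(y, x) mod 360° = atan2(-1.133, -0.205) = 259.7441°
|p|² = ρ² + z² = 1.15140² + 0.709² = 1.82839
κ = 2ρ / |p|² = 2×1.15140 / 1.82839 = 1.25946
θ = 2·atan2(ρ, z) = 2·atan2(1.15140, 0.709) = 2.03772 rad
ℓ = θ/κ = 2.03772/1.25946 = 1.61793

1.2595 259.74 1.6179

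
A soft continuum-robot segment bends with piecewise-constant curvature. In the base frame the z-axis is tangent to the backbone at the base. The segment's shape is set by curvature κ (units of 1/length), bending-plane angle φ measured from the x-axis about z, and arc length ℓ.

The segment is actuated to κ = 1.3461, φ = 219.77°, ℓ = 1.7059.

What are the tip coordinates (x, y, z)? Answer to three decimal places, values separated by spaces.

-0.950 -0.791 0.556

θ = κ·ℓ = 1.3461 × 1.7059 = 2.29631 rad
ρ = (1 − cos θ)/κ = (1 − -0.66352)/1.3461 = 1.23581
z = sin θ / κ = 0.74816/1.3461 = 0.55580
x = ρ cos φ = 1.23581 × cos(219.77°) = -0.94987
y = ρ sin φ = 1.23581 × sin(219.77°) = -0.79056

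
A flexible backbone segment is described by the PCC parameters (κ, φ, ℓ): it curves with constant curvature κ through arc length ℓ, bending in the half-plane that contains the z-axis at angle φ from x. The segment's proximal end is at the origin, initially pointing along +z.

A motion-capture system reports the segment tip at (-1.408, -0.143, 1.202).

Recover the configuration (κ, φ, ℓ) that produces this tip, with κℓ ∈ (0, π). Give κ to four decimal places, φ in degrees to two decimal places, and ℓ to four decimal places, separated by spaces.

0.8210 185.80 2.1114

ρ = √(x²+y²) = √(-1.408² + -0.143²) = 1.41524
φ = atan2(y, x) mod 360° = atan2(-0.143, -1.408) = 185.7992°
|p|² = ρ² + z² = 1.41524² + 1.202² = 3.44772
κ = 2ρ / |p|² = 2×1.41524 / 3.44772 = 0.82097
θ = 2·atan2(ρ, z) = 2·atan2(1.41524, 1.202) = 1.73339 rad
ℓ = θ/κ = 1.73339/0.82097 = 2.11138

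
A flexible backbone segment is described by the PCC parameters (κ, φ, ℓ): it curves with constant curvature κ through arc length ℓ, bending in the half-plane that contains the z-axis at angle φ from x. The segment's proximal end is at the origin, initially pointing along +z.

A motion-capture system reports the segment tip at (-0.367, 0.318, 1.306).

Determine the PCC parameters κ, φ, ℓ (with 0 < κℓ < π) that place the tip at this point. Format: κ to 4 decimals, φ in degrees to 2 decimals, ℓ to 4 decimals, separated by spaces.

0.5003 139.09 1.4232

ρ = √(x²+y²) = √(-0.367² + 0.318²) = 0.48561
φ = atan2(y, x) mod 360° = atan2(0.318, -0.367) = 139.0916°
|p|² = ρ² + z² = 0.48561² + 1.306² = 1.94145
κ = 2ρ / |p|² = 2×0.48561 / 1.94145 = 0.50025
θ = 2·atan2(ρ, z) = 2·atan2(0.48561, 1.306) = 0.71197 rad
ℓ = θ/κ = 0.71197/0.50025 = 1.42323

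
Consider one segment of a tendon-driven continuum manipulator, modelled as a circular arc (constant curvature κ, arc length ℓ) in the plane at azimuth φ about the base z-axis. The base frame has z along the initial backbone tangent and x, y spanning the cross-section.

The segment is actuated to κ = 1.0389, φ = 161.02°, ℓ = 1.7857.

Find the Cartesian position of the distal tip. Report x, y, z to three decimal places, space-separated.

θ = κ·ℓ = 1.0389 × 1.7857 = 1.85516 rad
ρ = (1 − cos θ)/κ = (1 − -0.28055)/1.0389 = 1.23260
z = sin θ / κ = 0.95984/1.0389 = 0.92390
x = ρ cos φ = 1.23260 × cos(161.02°) = -1.16559
y = ρ sin φ = 1.23260 × sin(161.02°) = 0.40089

-1.166 0.401 0.924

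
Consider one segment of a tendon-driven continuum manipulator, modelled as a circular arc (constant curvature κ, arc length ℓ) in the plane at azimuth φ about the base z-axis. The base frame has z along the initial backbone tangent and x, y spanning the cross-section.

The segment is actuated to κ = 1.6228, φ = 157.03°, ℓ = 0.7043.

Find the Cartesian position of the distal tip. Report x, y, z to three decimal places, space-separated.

θ = κ·ℓ = 1.6228 × 0.7043 = 1.14294 rad
ρ = (1 − cos θ)/κ = (1 − 0.41492)/1.6228 = 0.36054
z = sin θ / κ = 0.90986/1.6228 = 0.56067
x = ρ cos φ = 0.36054 × cos(157.03°) = -0.33195
y = ρ sin φ = 0.36054 × sin(157.03°) = 0.14070

-0.332 0.141 0.561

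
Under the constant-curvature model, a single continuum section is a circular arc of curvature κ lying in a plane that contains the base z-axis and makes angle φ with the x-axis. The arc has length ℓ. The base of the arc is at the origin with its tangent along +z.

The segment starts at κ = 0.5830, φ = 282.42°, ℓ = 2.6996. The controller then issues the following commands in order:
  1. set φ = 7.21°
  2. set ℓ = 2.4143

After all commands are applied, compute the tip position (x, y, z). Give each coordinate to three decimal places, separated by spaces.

initial: κ=0.5830, φ=282.42°, ℓ=2.6996
cmd 1: set φ=7.21° → (κ,φ,ℓ)=(0.5830,7.21°,2.6996) → tip=(1.7069,0.2159,1.7153)
cmd 2: set ℓ=2.4143 → (κ,φ,ℓ)=(0.5830,7.21°,2.4143) → tip=(1.4251,0.1803,1.6925)

1.425 0.180 1.692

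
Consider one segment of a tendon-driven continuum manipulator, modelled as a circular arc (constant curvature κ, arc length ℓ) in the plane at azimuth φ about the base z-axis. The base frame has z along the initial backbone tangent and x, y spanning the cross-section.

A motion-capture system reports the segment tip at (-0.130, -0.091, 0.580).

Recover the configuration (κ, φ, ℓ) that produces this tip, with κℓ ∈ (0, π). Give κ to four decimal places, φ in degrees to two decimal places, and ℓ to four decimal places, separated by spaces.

ρ = √(x²+y²) = √(-0.130² + -0.091²) = 0.15869
φ = atan2(y, x) mod 360° = atan2(-0.091, -0.130) = 214.9920°
|p|² = ρ² + z² = 0.15869² + 0.580² = 0.36158
κ = 2ρ / |p|² = 2×0.15869 / 0.36158 = 0.87773
θ = 2·atan2(ρ, z) = 2·atan2(0.15869, 0.580) = 0.53412 rad
ℓ = θ/κ = 0.53412/0.87773 = 0.60852

0.8777 214.99 0.6085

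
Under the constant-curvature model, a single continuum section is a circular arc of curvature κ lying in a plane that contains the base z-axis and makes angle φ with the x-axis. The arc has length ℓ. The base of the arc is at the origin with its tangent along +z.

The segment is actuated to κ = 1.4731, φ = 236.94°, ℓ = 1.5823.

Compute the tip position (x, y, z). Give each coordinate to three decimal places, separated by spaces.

θ = κ·ℓ = 1.4731 × 1.5823 = 2.33089 rad
ρ = (1 − cos θ)/κ = (1 − -0.68899)/1.4731 = 1.14655
z = sin θ / κ = 0.72477/1.4731 = 0.49201
x = ρ cos φ = 1.14655 × cos(236.94°) = -0.62546
y = ρ sin φ = 1.14655 × sin(236.94°) = -0.96093

-0.625 -0.961 0.492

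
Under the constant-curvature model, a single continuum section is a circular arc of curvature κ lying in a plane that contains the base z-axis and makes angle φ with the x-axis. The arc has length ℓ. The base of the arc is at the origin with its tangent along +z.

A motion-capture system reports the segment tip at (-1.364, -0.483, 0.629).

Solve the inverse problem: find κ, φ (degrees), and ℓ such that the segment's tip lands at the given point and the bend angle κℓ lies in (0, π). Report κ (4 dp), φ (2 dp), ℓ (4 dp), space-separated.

ρ = √(x²+y²) = √(-1.364² + -0.483²) = 1.44699
φ = atan2(y, x) mod 360° = atan2(-0.483, -1.364) = 199.4993°
|p|² = ρ² + z² = 1.44699² + 0.629² = 2.48943
κ = 2ρ / |p|² = 2×1.44699 / 2.48943 = 1.16251
θ = 2·atan2(ρ, z) = 2·atan2(1.44699, 0.629) = 2.32149 rad
ℓ = θ/κ = 2.32149/1.16251 = 1.99696

1.1625 199.50 1.9970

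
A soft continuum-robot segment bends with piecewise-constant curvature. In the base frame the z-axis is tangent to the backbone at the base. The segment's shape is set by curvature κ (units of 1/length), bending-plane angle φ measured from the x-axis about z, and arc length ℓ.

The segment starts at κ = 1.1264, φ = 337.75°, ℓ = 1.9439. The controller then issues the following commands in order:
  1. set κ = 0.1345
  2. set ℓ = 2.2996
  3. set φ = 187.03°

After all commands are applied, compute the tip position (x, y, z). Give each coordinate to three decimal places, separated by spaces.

-0.350 -0.043 2.263

initial: κ=1.1264, φ=337.75°, ℓ=1.9439
cmd 1: set κ=0.1345 → (κ,φ,ℓ)=(0.1345,337.75°,1.9439) → tip=(0.2339,-0.0957,1.9218)
cmd 2: set ℓ=2.2996 → (κ,φ,ℓ)=(0.1345,337.75°,2.2996) → tip=(0.3265,-0.1336,2.2631)
cmd 3: set φ=187.03° → (κ,φ,ℓ)=(0.1345,187.03°,2.2996) → tip=(-0.3502,-0.0432,2.2631)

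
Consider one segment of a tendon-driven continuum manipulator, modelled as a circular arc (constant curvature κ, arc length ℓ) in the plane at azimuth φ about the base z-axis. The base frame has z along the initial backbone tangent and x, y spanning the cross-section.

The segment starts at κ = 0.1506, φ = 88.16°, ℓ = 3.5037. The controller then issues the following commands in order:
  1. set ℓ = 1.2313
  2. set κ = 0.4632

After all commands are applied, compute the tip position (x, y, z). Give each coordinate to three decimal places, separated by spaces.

initial: κ=0.1506, φ=88.16°, ℓ=3.5037
cmd 1: set ℓ=1.2313 → (κ,φ,ℓ)=(0.1506,88.16°,1.2313) → tip=(0.0037,0.1138,1.2243)
cmd 2: set κ=0.4632 → (κ,φ,ℓ)=(0.4632,88.16°,1.2313) → tip=(0.0110,0.3415,1.1656)

0.011 0.342 1.166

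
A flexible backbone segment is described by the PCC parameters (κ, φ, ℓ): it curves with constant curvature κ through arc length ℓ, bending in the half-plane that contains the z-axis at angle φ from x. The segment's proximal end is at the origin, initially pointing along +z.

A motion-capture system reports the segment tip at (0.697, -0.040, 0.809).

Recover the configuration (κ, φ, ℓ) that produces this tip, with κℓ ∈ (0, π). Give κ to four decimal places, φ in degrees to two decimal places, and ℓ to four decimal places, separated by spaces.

1.2228 356.72 1.1645

ρ = √(x²+y²) = √(0.697² + -0.040²) = 0.69815
φ = atan2(y, x) mod 360° = atan2(-0.040, 0.697) = 356.7155°
|p|² = ρ² + z² = 0.69815² + 0.809² = 1.14189
κ = 2ρ / |p|² = 2×0.69815 / 1.14189 = 1.22279
θ = 2·atan2(ρ, z) = 2·atan2(0.69815, 0.809) = 1.42396 rad
ℓ = θ/κ = 1.42396/1.22279 = 1.16451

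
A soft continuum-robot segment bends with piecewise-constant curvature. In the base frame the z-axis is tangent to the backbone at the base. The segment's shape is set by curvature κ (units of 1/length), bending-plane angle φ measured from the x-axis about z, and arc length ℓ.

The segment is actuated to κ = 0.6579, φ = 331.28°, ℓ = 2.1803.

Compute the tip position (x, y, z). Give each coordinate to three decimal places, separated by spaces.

θ = κ·ℓ = 0.6579 × 2.1803 = 1.43442 rad
ρ = (1 − cos θ)/κ = (1 − 0.13595)/0.6579 = 1.31334
z = sin θ / κ = 0.99072/0.6579 = 1.50587
x = ρ cos φ = 1.31334 × cos(331.28°) = 1.15177
y = ρ sin φ = 1.31334 × sin(331.28°) = -0.63110

1.152 -0.631 1.506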